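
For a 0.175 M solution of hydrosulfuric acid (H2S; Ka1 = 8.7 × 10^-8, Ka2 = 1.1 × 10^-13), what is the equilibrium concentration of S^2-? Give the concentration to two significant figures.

1.1 × 10^-13 M

First ionization gives [H+] ≈ [HS-] = 1.23 × 10^-4 M.
Second step: Ka2 = [H+][S^2-]/[HS-] ≈ [S^2-] (since [H+] ≈ [HS-]).
So [S^2-] ≈ Ka2.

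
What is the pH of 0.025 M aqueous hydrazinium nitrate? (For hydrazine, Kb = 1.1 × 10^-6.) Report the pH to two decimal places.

pH = 4.82

N2H5+ is the conjugate acid of the weak base N2H4.
Ka = Kw/Kb = 1.0×10^-14 / 1.1 × 10^-6 = 9.09 × 10^-9
Ka = [H+]²/(0.025 − [H+]) = 9.09 × 10^-9
Neglecting [H+] in the denominator: [H+] = √(9.09 × 10^-9 × 0.025) = 1.51 × 10^-5 M
pH = −log[H+] = −log(1.51 × 10^-5) = 4.82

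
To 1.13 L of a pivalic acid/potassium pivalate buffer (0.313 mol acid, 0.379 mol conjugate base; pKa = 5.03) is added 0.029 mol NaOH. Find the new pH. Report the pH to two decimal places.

pH = 5.19

OH- converts (CH3)3CCOOH to (CH3)3CCOO-: (CH3)3CCOOH → 0.284 mol, (CH3)3CCOO- → 0.408 mol.
pH = pKa + log(n_(CH3)3CCOO-/n_(CH3)3CCOOH) = 5.03 + log(0.408/0.284) = 5.03 + (+0.157)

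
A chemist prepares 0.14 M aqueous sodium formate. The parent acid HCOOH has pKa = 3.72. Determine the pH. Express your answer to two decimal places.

HCOO- is the conjugate base of the weak acid HCOOH.
Ka = 10^(−3.72) = 1.91 × 10^-4
Kb = Kw/Ka = 1.0×10^-14 / 1.91 × 10^-4 = 5.24 × 10^-11
From the ICE table, Kb = [OH-]²/(0.14 − [OH-]) = 5.24 × 10^-11.
Since Kb ≪ C₀, [OH-] ≈ √(Kb·C₀) = 2.71 × 10^-6 M.
pOH = −log(2.71 × 10^-6) = 5.57; pH = 14.00 − 5.57 = 8.43

pH = 8.43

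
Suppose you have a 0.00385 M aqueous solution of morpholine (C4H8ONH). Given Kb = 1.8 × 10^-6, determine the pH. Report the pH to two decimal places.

C4H8ONH + H2O ⇌ C4H8ONH2+ + OH-
From the ICE table, Kb = [OH-]²/(0.00385 − [OH-]) = 1.8 × 10^-6.
Assume [OH-] ≪ 0.00385: [OH-] ≈ √(1.8 × 10^-6 × 0.00385) = 8.32 × 10^-5 M
pOH = 4.08, so pH = 14.00 − pOH = 9.92

pH = 9.92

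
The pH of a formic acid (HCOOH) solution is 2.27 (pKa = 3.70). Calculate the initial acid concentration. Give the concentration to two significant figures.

C₀ = 1.5 × 10^-1 M

[H+] = 10^(-2.27) = 5.37 × 10^-3 M = x
Ka = 10^(−3.70) = 2.00 × 10^-4
Ka = x²/(C₀ − x) ⇒ C₀ = x + x²/Ka
C₀ = 5.37 × 10^-3 + (5.37 × 10^-3)²/(2.00 × 10^-4) = 1.50 × 10^-1 M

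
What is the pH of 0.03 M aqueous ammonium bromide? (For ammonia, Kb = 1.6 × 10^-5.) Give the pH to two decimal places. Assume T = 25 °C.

NH4+ is the conjugate acid of the weak base NH3.
Ka = Kw/Kb = 1.0×10^-14 / 1.6 × 10^-5 = 6.25 × 10^-10
From the ICE table, Ka = [H+]²/(0.03 − [H+]) = 6.25 × 10^-10.
Neglecting [H+] in the denominator: [H+] = √(6.25 × 10^-10 × 0.03) = 4.33 × 10^-6 M
Check: 0.014% ionized — well under 5%, approximation valid.
pH = −log(4.33 × 10^-6) = 5.36

pH = 5.36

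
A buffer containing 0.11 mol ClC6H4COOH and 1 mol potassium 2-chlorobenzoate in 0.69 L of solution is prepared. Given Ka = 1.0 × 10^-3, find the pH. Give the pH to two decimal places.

pKa = −log(1.0 × 10^-3) = 3.000
Henderson–Hasselbalch: pH = pKa + log([ClC6H4COO-]/[ClC6H4COOH]) = 3.000 + log(1/0.11)
pH = 3.000 + (+0.959) = 3.96

pH = 3.96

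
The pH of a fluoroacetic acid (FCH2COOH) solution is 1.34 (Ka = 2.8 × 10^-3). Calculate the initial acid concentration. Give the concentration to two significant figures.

C₀ = 7.9 × 10^-1 M

[H+] = 10^(-1.34) = 4.57 × 10^-2 M = x
Ka = x²/(C₀ − x) ⇒ C₀ = x + x²/Ka
C₀ = 4.57 × 10^-2 + (4.57 × 10^-2)²/(2.8 × 10^-3) = 7.92 × 10^-1 M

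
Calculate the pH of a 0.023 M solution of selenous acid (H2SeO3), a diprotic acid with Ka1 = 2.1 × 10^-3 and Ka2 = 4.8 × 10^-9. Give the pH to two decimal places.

Ka1 ≫ Ka2, so treat the first dissociation as the only significant source of H+.
Ka1 = x²/(0.023 − x) = 2.1 × 10^-3
Solving the quadratic: x = (−Ka1 + √(Ka1² + 4·Ka1·C₀))/2 = 5.98 × 10^-3 M
pH = −log(5.98 × 10^-3) = 2.22

pH = 2.22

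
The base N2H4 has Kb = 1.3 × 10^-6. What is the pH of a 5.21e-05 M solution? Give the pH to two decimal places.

pH = 8.88

N2H4 + H2O ⇌ N2H5+ + OH-
Kb = [OH-]²/(5.21e-05 − [OH-]) = 1.3 × 10^-6
Here C₀/Kb ≈ 40.1, so the small-[OH-] approximation fails. Use the quadratic:
[OH-] = (−Kb + √(Kb² + 4·Kb·C₀))/2 = 7.61 × 10^-6 M
pOH = 5.12, so pH = 14.00 − pOH = 8.88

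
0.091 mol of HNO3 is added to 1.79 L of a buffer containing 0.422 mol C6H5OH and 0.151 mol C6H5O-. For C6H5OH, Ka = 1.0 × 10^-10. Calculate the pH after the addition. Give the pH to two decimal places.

Added H+ converts C6H5O- to C6H5OH: C6H5OH → 0.513 mol, C6H5O- → 0.06 mol.
pKa = −log(1.0 × 10^-10) = 10.000
pH = pKa + log(n_C6H5O-/n_C6H5OH) = 10.000 + log(0.06/0.513) = 10.000 + (-0.932)

pH = 9.07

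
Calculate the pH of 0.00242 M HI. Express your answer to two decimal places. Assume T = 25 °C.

pH = 2.62

HI is a strong acid and dissociates completely, so [H+] = 0.00242 M.
pH = -log(0.00242) = 2.62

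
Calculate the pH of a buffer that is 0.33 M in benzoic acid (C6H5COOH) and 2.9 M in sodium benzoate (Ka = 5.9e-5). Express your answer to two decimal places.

pH = 5.17

pKa = −log(5.9 × 10^-5) = 4.229
Using pH = pKa + log([base]/[acid]) with [base]/[acid] = 2.9/0.33:
pH = 4.229 + (+0.944) = 5.17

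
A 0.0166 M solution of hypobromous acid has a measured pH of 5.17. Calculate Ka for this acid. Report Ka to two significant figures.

Ka = 2.8 × 10^-9

[H+] = 10^(-5.17) = 6.76 × 10^-6 M
At equilibrium [HA] = 0.0166 − 6.76 × 10^-6 = 1.66 × 10^-2 M
Ka = [H+][A-]/[HA] = (6.76 × 10^-6)² / 1.66 × 10^-2 = 2.8 × 10^-9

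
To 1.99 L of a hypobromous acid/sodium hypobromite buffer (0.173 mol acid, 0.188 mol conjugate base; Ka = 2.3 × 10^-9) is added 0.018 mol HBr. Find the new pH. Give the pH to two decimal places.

Added H+ converts OBr- to HOBr: HOBr → 0.191 mol, OBr- → 0.17 mol.
pKa = −log(2.3 × 10^-9) = 8.638
pH = pKa + log(n_OBr-/n_HOBr) = 8.638 + log(0.17/0.191) = 8.638 + (-0.051)

pH = 8.59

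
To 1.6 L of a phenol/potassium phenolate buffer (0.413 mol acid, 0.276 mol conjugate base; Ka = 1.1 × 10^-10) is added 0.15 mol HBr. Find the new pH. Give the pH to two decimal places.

Added H+ converts C6H5O- to C6H5OH: C6H5OH → 0.563 mol, C6H5O- → 0.126 mol.
pKa = −log(1.1 × 10^-10) = 9.959
pH = pKa + log([A⁻]/[HA]) = 9.959 + log(0.126/0.563) = 9.959 -0.650

pH = 9.31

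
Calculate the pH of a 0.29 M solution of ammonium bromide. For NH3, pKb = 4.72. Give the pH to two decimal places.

NH4+ is the conjugate acid of the weak base NH3.
Kb = 10^(−4.72) = 1.91 × 10^-5
Ka = Kw/Kb = 1.0×10^-14 / 1.91 × 10^-5 = 5.24 × 10^-10
From the ICE table, Ka = [H+]²/(0.29 − [H+]) = 5.24 × 10^-10.
Neglecting [H+] in the denominator: [H+] = √(5.24 × 10^-10 × 0.29) = 1.23 × 10^-5 M
([H+]/C₀ = 0.0043% < 5%, so the approximation holds.)
pH = −log(1.23 × 10^-5) = 4.91

pH = 4.91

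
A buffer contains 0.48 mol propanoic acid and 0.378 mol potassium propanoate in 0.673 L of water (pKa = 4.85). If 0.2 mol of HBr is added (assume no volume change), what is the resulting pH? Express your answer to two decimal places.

Added H+ converts CH3CH2COO- to CH3CH2COOH: CH3CH2COOH → 0.68 mol, CH3CH2COO- → 0.178 mol.
pH = pKa + log([A⁻]/[HA]) = 4.85 + log(0.178/0.68) = 4.85 -0.582

pH = 4.27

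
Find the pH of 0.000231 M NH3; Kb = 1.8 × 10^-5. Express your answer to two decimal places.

pH = 9.75

NH3 + H2O ⇌ NH4+ + OH-
Kb = x²/(0.000231 − x) = 1.8 × 10^-5
The 5% rule fails; solving x² + Kb·x − Kb·C₀ = 0 exactly:
x = [−1.8e-05 + √(1.8e-05² + 1.66e-08)]/2 = 5.61 × 10^-5 M
pOH = 4.25, so pH = 14.00 − pOH = 9.75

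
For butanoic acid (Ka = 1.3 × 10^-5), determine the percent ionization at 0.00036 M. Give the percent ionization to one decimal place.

CH3(CH2)2COOH ⇌ CH3(CH2)2COO- + H+; let x = [H+] at equilibrium.
Solve x² + 1.3e-05x − 4.68e-09 = 0 → x = 6.22 × 10^-5 M
% ionization = x/C₀ × 100% = 6.22 × 10^-5/0.00036 × 100% = 17.3%

17.3%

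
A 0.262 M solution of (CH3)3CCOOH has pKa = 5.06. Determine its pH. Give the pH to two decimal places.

pH = 2.82

(CH3)3CCOOH ⇌ (CH3)3CCOO- + H+
Ka = 10^(−5.06) = 8.71 × 10^-6
Ka = [H+]²/(0.262 − [H+]) = 8.71 × 10^-6
Neglecting [H+] in the denominator: [H+] = √(8.71 × 10^-6 × 0.262) = 1.51 × 10^-3 M
pH = −log(1.51 × 10^-3) = 2.82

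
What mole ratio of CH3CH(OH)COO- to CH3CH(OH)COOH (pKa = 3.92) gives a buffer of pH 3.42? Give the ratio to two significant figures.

pH = pKa + log(r) ⇒ log(r) = 3.42 − 3.92 = -0.50
r = [CH3CH(OH)COO-]/[CH3CH(OH)COOH] = 10^(-0.50) = 0.316

ratio = 0.32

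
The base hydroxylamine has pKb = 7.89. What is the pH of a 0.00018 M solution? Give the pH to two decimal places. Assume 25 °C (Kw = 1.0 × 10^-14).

NH2OH + H2O ⇌ NH3OH+ + OH-
Kb = 10^(−7.89) = 1.29 × 10^-8
Kb = [OH-]²/(0.00018 − [OH-]) = 1.29 × 10^-8
Since Kb ≪ C₀, [OH-] ≈ √(Kb·C₀) = 1.52 × 10^-6 M.
pOH = −log(1.52 × 10^-6) = 5.82; pH = 14.00 − 5.82 = 8.18

pH = 8.18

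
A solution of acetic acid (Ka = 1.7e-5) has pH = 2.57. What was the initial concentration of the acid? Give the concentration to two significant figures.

[H+] = 10^(-2.57) = 2.69 × 10^-3 M = x
Ka = x²/(C₀ − x) ⇒ C₀ = x + x²/Ka
C₀ = 2.69 × 10^-3 + (2.69 × 10^-3)²/(1.7 × 10^-5) = 4.28 × 10^-1 M

C₀ = 4.3 × 10^-1 M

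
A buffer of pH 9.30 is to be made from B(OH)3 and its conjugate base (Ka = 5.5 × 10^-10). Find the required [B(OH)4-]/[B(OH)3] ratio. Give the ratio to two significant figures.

ratio = 1.1

pKa = -log(5.5 × 10^-10) = 9.260
pH = pKa + log(r) ⇒ log(r) = 9.30 − 9.260 = +0.040
r = [B(OH)4-]/[B(OH)3] = 10^(+0.040) = 1.1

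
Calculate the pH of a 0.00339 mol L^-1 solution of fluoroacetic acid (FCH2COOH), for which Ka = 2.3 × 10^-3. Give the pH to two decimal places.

FCH2COOH ⇌ FCH2COO- + H+
Ka = [H+]²/(0.00339 − [H+]) = 2.3 × 10^-3
The 5% rule fails; solving [H+]² + Ka·[H+] − Ka·C₀ = 0 exactly:
[H+] = (−Ka + √(Ka² + 4·Ka·C₀))/2 = 1.87 × 10^-3 M
pH = −log(1.87 × 10^-3) = 2.73

pH = 2.73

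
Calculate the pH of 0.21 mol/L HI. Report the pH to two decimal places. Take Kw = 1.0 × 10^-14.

pH = 0.68

HI is a strong acid and dissociates completely, so [H+] = 0.21 M.
pH = -log(0.21) = 0.68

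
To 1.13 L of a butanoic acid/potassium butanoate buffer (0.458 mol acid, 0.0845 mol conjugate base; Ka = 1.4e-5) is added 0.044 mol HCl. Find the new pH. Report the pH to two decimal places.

Added H+ converts CH3(CH2)2COO- to CH3(CH2)2COOH: CH3(CH2)2COOH → 0.502 mol, CH3(CH2)2COO- → 0.0405 mol.
pKa = −log(1.4 × 10^-5) = 4.854
pH = pKa + log([A⁻]/[HA]) = 4.854 + log(0.0405/0.502) = 4.854 -1.093

pH = 3.76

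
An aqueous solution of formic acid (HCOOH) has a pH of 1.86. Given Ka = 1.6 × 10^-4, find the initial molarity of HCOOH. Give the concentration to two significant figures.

[H+] = 10^(-1.86) = 1.38 × 10^-2 M = x
Ka = x²/(C₀ − x) ⇒ C₀ = x + x²/Ka
C₀ = 1.38 × 10^-2 + (1.38 × 10^-2)²/(1.6 × 10^-4) = 1.20 M

C₀ = 1.2 M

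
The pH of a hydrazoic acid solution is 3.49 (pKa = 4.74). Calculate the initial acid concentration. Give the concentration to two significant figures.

C₀ = 6.1 × 10^-3 M

[H+] = 10^(-3.49) = 3.24 × 10^-4 M = x
Ka = 10^(−4.74) = 1.82 × 10^-5
Ka = x²/(C₀ − x) ⇒ C₀ = x + x²/Ka
C₀ = 3.24 × 10^-4 + (3.24 × 10^-4)²/(1.82 × 10^-5) = 6.09 × 10^-3 M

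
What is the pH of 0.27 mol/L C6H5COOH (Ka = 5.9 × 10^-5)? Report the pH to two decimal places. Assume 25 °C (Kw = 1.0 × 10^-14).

pH = 2.40

C6H5COOH ⇌ C6H5COO- + H+
From the ICE table, Ka = x²/(0.27 − x) = 5.9 × 10^-5.
Since Ka ≪ C₀, x ≈ √(Ka·C₀) = 3.99 × 10^-3 M.
(x/C₀ = 1.5% < 5%, so the approximation holds.)
pH = −log(3.99 × 10^-3) = 2.40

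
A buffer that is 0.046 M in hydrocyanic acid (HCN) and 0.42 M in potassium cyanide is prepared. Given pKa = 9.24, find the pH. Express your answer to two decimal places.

pH = pKa + log([A⁻]/[HA]) = 9.24 + log(0.42/0.046)
pH = 9.24 + (+0.960) = 10.20

pH = 10.20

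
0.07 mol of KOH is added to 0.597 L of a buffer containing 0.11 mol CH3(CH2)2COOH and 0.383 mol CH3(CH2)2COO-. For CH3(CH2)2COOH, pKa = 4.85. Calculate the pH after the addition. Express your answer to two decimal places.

pH = 5.90

After neutralization: n(CH3(CH2)2COOH) = 0.04 mol, n(CH3(CH2)2COO-) = 0.453 mol.
Henderson–Hasselbalch with mole ratio 0.453/0.04: pH = 4.85 + (+1.054)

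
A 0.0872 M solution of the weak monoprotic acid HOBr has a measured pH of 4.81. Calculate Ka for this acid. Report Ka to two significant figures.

Ka = 2.8 × 10^-9

[H+] = 10^(-4.81) = 1.55 × 10^-5 M
At equilibrium [HA] = 0.0872 − 1.55 × 10^-5 = 8.72 × 10^-2 M
Ka = [H+][A-]/[HA] = (1.55 × 10^-5)² / 8.72 × 10^-2 = 2.8 × 10^-9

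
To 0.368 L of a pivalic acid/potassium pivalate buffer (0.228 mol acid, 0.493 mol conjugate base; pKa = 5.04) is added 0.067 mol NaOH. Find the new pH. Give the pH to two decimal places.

pH = 5.58

After neutralization: n((CH3)3CCOOH) = 0.161 mol, n((CH3)3CCOO-) = 0.56 mol.
Henderson–Hasselbalch with mole ratio 0.56/0.161: pH = 5.04 + (+0.541)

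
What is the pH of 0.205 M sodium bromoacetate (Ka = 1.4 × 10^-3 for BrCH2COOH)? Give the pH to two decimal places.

pH = 8.08

BrCH2COO- is the conjugate base of the weak acid BrCH2COOH.
Kb = Kw/Ka = 1.0×10^-14 / 1.4 × 10^-3 = 7.14 × 10^-12
Kb = [OH-]²/(0.205 − [OH-]) = 7.14 × 10^-12
Since Kb ≪ C₀, [OH-] ≈ √(Kb·C₀) = 1.21 × 10^-6 M.
Check: 0.00059% ionized — well under 5%, approximation valid.
pOH = 5.92, so pH = 14.00 − pOH = 8.08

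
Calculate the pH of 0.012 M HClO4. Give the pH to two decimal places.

HClO4 is a strong acid and dissociates completely, so [H+] = 0.012 M.
pH = -log(0.012) = 1.92

pH = 1.92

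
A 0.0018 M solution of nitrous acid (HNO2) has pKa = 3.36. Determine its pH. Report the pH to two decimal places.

HNO2 ⇌ NO2- + H+
Ka = 10^(−3.36) = 4.37 × 10^-4
Ka = [H+]²/(0.0018 − [H+]) = 4.37 × 10^-4
Here C₀/Ka ≈ 4.12, so the small-[H+] approximation fails. Use the quadratic:
[H+] = [−0.000437 + √(0.000437² + 3.15e-06)]/2 = 6.95 × 10^-4 M
pH = −log(6.95 × 10^-4) = 3.16

pH = 3.16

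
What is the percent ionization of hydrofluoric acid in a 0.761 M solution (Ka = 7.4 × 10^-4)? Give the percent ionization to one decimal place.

HF ⇌ F- + H+; let x = [H+] at equilibrium.
x ≈ √(Ka·C₀) = √(7.4 × 10^-4 × 0.761) = 2.37 × 10^-2 M
% ionization = x/C₀ × 100% = 2.37 × 10^-2/0.761 × 100% = 3.1%

3.1%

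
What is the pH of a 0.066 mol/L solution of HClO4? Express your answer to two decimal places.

HClO4 is a strong acid and dissociates completely, so [H+] = 0.066 M.
pH = -log(0.066) = 1.18

pH = 1.18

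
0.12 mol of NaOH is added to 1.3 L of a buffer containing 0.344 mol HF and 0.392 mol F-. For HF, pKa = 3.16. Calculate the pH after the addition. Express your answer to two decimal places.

OH- converts HF to F-: HF → 0.224 mol, F- → 0.512 mol.
pH = pKa + log(n_F-/n_HF) = 3.16 + log(0.512/0.224) = 3.16 + (+0.359)

pH = 3.52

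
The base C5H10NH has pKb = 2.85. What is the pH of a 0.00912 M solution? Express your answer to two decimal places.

pH = 11.47

C5H10NH + H2O ⇌ C5H10NH2+ + OH-
Kb = 10^(−2.85) = 1.41 × 10^-3
From the ICE table, Kb = [OH-]²/(0.00912 − [OH-]) = 1.41 × 10^-3.
The 5% rule fails; solving [OH-]² + Kb·[OH-] − Kb·C₀ = 0 exactly:
[OH-] = [−0.00141 + √(0.00141² + 5.14e-05)]/2 = 2.95 × 10^-3 M
pOH = −log(2.95 × 10^-3) = 2.53; pH = 14.00 − 2.53 = 11.47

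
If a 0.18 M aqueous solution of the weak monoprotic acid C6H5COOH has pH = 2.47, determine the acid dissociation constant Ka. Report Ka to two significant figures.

Ka = 6.5 × 10^-5

[H+] = 10^(-2.47) = 3.39 × 10^-3 M
At equilibrium [HA] = 0.18 − 3.39 × 10^-3 = 1.77 × 10^-1 M
Ka = [H+][A-]/[HA] = (3.39 × 10^-3)² / 1.77 × 10^-1 = 6.5 × 10^-5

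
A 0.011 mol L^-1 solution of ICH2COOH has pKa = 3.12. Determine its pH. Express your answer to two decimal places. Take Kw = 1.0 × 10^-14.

ICH2COOH ⇌ ICH2COO- + H+
Ka = 10^(−3.12) = 7.59 × 10^-4
From the ICE table, Ka = [H+]²/(0.011 − [H+]) = 7.59 × 10^-4.
Here C₀/Ka ≈ 14.5, so the small-[H+] approximation fails. Use the quadratic:
[H+] = [−0.000759 + √(0.000759² + 3.34e-05)]/2 = 2.53 × 10^-3 M
pH = −log(2.53 × 10^-3) = 2.60

pH = 2.60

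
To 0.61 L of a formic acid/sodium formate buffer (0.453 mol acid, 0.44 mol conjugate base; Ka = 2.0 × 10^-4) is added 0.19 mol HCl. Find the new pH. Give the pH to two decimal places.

pH = 3.29

After neutralization: n(HCOOH) = 0.643 mol, n(HCOO-) = 0.25 mol.
pKa = −log(2.0 × 10^-4) = 3.699
pH = pKa + log(n_HCOO-/n_HCOOH) = 3.699 + log(0.25/0.643) = 3.699 + (-0.410)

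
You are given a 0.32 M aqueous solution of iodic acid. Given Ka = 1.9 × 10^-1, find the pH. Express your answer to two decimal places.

pH = 0.77

HIO3 ⇌ IO3- + H+
Ka = x²/(0.32 − x) = 1.9 × 10^-1
Here C₀/Ka ≈ 1.68, so the small-x approximation fails. Use the quadratic:
x = (−Ka + √(Ka² + 4·Ka·C₀))/2 = 1.69 × 10^-1 M
pH = −log(1.69 × 10^-1) = 0.77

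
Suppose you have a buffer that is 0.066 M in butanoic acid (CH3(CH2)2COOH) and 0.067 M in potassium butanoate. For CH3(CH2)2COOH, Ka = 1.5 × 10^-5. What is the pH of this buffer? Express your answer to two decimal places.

pKa = −log(1.5 × 10^-5) = 4.824
pH = pKa + log([A⁻]/[HA]) = 4.824 + log(0.067/0.066)
pH = 4.824 + (+0.007) = 4.83

pH = 4.83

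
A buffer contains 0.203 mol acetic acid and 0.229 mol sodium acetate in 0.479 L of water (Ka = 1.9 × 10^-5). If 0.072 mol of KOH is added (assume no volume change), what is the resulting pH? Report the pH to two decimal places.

pH = 5.08

OH- converts CH3COOH to CH3COO-: CH3COOH → 0.131 mol, CH3COO- → 0.301 mol.
pKa = −log(1.9 × 10^-5) = 4.721
pH = pKa + log([A⁻]/[HA]) = 4.721 + log(0.301/0.131) = 4.721 +0.361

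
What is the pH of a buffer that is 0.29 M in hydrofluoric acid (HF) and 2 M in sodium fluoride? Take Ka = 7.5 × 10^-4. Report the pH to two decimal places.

pH = 3.96

pKa = −log(7.5 × 10^-4) = 3.125
Henderson–Hasselbalch: pH = pKa + log([F-]/[HF]) = 3.125 + log(2/0.29)
pH = 3.125 + (+0.839) = 3.96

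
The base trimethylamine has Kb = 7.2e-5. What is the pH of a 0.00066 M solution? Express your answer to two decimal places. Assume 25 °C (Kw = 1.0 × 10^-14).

(CH3)3N + H2O ⇌ (CH3)3NH+ + OH-
Kb = [OH-]²/(0.00066 − [OH-]) = 7.2 × 10^-5
[OH-] is not negligible relative to C₀; solve [OH-]² + 7.2e-05·[OH-] − 4.75e-08 = 0.
[OH-] = (−Kb + √(Kb² + 4·Kb·C₀))/2 = 1.85 × 10^-4 M
pOH = −log(1.85 × 10^-4) = 3.73; pH = 14.00 − 3.73 = 10.27

pH = 10.27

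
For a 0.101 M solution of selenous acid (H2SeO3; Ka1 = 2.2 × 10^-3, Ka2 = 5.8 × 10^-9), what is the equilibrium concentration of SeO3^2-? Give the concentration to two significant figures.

First ionization gives [H+] ≈ [HSeO3-] = 1.38 × 10^-2 M.
Second step: Ka2 = [H+][SeO3^2-]/[HSeO3-] ≈ [SeO3^2-] (since [H+] ≈ [HSeO3-]).
So [SeO3^2-] ≈ Ka2.

5.8 × 10^-9 M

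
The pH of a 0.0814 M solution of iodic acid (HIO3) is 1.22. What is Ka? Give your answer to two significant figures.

[H+] = 10^(-1.22) = 6.03 × 10^-2 M
At equilibrium [HA] = 0.0814 − 6.03 × 10^-2 = 2.11 × 10^-2 M
Ka = [H+][A-]/[HA] = (6.03 × 10^-2)² / 2.11 × 10^-2 = 1.7 × 10^-1

Ka = 1.7 × 10^-1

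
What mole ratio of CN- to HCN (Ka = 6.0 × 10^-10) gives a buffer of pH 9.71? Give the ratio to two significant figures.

pKa = -log(6.0 × 10^-10) = 9.222
pH = pKa + log(r) ⇒ log(r) = 9.71 − 9.222 = +0.488
r = [CN-]/[HCN] = 10^(+0.488) = 3.08

ratio = 3.1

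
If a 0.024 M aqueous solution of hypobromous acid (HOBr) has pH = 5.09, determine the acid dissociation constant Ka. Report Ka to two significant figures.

[H+] = 10^(-5.09) = 8.13 × 10^-6 M
At equilibrium [HA] = 0.024 − 8.13 × 10^-6 = 2.40 × 10^-2 M
Ka = [H+][A-]/[HA] = (8.13 × 10^-6)² / 2.40 × 10^-2 = 2.8 × 10^-9

Ka = 2.8 × 10^-9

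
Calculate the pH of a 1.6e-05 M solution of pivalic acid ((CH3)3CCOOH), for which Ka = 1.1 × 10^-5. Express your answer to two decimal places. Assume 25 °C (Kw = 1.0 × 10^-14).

(CH3)3CCOOH ⇌ (CH3)3CCOO- + H+
From the ICE table, Ka = [H+]²/(1.6e-05 − [H+]) = 1.1 × 10^-5.
The 5% rule fails; solving [H+]² + Ka·[H+] − Ka·C₀ = 0 exactly:
[H+] = (−Ka + √(Ka² + 4·Ka·C₀))/2 = 8.86 × 10^-6 M
pH = −log[H+] = −log(8.86 × 10^-6) = 5.05

pH = 5.05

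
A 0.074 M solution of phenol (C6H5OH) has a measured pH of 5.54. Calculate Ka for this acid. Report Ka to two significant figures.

Ka = 1.1 × 10^-10

[H+] = 10^(-5.54) = 2.88 × 10^-6 M
At equilibrium [HA] = 0.074 − 2.88 × 10^-6 = 7.40 × 10^-2 M
Ka = [H+][A-]/[HA] = (2.88 × 10^-6)² / 7.40 × 10^-2 = 1.1 × 10^-10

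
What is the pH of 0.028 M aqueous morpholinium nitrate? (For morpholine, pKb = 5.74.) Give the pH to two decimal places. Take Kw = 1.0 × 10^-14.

C4H8ONH2+ is the conjugate acid of the weak base C4H8ONH.
Kb = 10^(−5.74) = 1.82 × 10^-6
Ka = Kw/Kb = 1.0×10^-14 / 1.82 × 10^-6 = 5.49 × 10^-9
From the ICE table, Ka = x²/(0.028 − x) = 5.49 × 10^-9.
Neglecting x in the denominator: x = √(5.49 × 10^-9 × 0.028) = 1.24 × 10^-5 M
Check: 0.044% ionized — well under 5%, approximation valid.
pH = −log(1.24 × 10^-5) = 4.91

pH = 4.91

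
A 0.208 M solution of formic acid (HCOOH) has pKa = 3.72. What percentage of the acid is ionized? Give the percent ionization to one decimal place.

HCOOH ⇌ HCOO- + H+; let x = [H+] at equilibrium.
Ka = 10^(−3.72) = 1.91 × 10^-4
x ≈ √(Ka·C₀) = √(1.91 × 10^-4 × 0.208) = 6.30 × 10^-3 M
Fraction ionized = 6.30 × 10^-3 / 0.208 = 0.0303 → 3.0%

3.0%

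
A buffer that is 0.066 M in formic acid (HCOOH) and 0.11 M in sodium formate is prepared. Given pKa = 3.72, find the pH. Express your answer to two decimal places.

pH = 3.94

pH = pKa + log([A⁻]/[HA]) = 3.72 + log(0.11/0.066)
pH = 3.72 + (+0.222) = 3.94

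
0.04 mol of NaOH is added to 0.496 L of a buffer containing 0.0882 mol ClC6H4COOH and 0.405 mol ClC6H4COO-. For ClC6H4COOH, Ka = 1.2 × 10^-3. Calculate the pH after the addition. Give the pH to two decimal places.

pH = 3.89

After neutralization: n(ClC6H4COOH) = 0.0482 mol, n(ClC6H4COO-) = 0.445 mol.
pKa = −log(1.2 × 10^-3) = 2.921
pH = pKa + log(n_ClC6H4COO-/n_ClC6H4COOH) = 2.921 + log(0.445/0.0482) = 2.921 + (+0.965)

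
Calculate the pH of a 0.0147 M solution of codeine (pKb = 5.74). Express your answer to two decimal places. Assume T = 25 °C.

pH = 10.21

C18H21NO3 + H2O ⇌ C18H22NO3+ + OH-
Kb = 10^(−5.74) = 1.82 × 10^-6
From the ICE table, Kb = [OH-]²/(0.0147 − [OH-]) = 1.82 × 10^-6.
Neglecting [OH-] in the denominator: [OH-] = √(1.82 × 10^-6 × 0.0147) = 1.64 × 10^-4 M
pOH = −log(1.64 × 10^-4) = 3.79; pH = 14.00 − 3.79 = 10.21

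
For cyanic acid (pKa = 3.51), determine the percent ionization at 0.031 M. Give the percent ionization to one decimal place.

HOCN ⇌ OCN- + H+; let x = [H+] at equilibrium.
Ka = 10^(−3.51) = 3.09 × 10^-4
Ka = x²/(C₀ − x); solving the quadratic gives x = 2.94 × 10^-3 M.
Fraction ionized = 2.94 × 10^-3 / 0.031 = 0.0948 → 9.5%

9.5%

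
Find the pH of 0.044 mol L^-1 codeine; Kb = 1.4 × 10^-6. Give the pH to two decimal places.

C18H21NO3 + H2O ⇌ C18H22NO3+ + OH-
Let x = [OH-] at equilibrium. Kb = x²/(0.044 − x).
Since Kb ≪ C₀, x ≈ √(Kb·C₀) = 2.48 × 10^-4 M.
pOH = −log(2.48 × 10^-4) = 3.61; pH = 14.00 − 3.61 = 10.39

pH = 10.39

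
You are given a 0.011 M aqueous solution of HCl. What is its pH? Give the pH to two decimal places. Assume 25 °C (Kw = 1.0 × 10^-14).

pH = 1.96

HCl is a strong acid and dissociates completely, so [H+] = 0.011 M.
pH = -log(0.011) = 1.96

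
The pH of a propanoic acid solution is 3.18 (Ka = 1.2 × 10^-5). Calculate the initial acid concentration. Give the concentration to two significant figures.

[H+] = 10^(-3.18) = 6.61 × 10^-4 M = x
Ka = x²/(C₀ − x) ⇒ C₀ = x + x²/Ka
C₀ = 6.61 × 10^-4 + (6.61 × 10^-4)²/(1.2 × 10^-5) = 3.71 × 10^-2 M

C₀ = 3.7 × 10^-2 M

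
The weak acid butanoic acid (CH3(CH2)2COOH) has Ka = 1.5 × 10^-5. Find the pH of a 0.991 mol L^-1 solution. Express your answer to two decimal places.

CH3(CH2)2COOH ⇌ CH3(CH2)2COO- + H+
Ka = [H+]²/(0.991 − [H+]) = 1.5 × 10^-5
Assume [H+] ≪ 0.991: [H+] ≈ √(1.5 × 10^-5 × 0.991) = 3.86 × 10^-3 M
pH = −log(3.86 × 10^-3) = 2.41

pH = 2.41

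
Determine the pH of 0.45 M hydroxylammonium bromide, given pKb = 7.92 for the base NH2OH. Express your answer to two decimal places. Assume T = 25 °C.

pH = 3.21

NH3OH+ is the conjugate acid of the weak base NH2OH.
Kb = 10^(−7.92) = 1.20 × 10^-8
Ka = Kw/Kb = 1.0×10^-14 / 1.20 × 10^-8 = 8.33 × 10^-7
Ka = x²/(0.45 − x) = 8.33 × 10^-7
Assume x ≪ 0.45: x ≈ √(8.33 × 10^-7 × 0.45) = 6.12 × 10^-4 M
Check: 0.14% ionized — well under 5%, approximation valid.
pH = −log(6.12 × 10^-4) = 3.21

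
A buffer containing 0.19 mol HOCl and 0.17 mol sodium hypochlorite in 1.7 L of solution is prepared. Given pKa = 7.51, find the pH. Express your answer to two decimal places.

pH = 7.46

pH = pKa + log([A⁻]/[HA]) = 7.51 + log(0.17/0.19)
pH = 7.51 + (-0.048) = 7.46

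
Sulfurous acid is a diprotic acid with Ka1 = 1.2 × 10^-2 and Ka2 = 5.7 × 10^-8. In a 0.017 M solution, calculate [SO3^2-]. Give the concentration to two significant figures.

First ionization gives [H+] ≈ [HSO3-] = 9.49 × 10^-3 M.
Second step: Ka2 = [H+][SO3^2-]/[HSO3-] ≈ [SO3^2-] (since [H+] ≈ [HSO3-]).
So [SO3^2-] ≈ Ka2.

5.7 × 10^-8 M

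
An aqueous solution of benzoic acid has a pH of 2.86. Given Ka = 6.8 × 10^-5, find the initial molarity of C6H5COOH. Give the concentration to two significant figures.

[H+] = 10^(-2.86) = 1.38 × 10^-3 M = x
Ka = x²/(C₀ − x) ⇒ C₀ = x + x²/Ka
C₀ = 1.38 × 10^-3 + (1.38 × 10^-3)²/(6.8 × 10^-5) = 2.94 × 10^-2 M

C₀ = 2.9 × 10^-2 M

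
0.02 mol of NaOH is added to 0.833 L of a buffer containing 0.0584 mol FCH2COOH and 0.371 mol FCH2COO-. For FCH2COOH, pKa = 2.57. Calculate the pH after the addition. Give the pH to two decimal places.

pH = 3.58

OH- converts FCH2COOH to FCH2COO-: FCH2COOH → 0.0384 mol, FCH2COO- → 0.391 mol.
pH = pKa + log([A⁻]/[HA]) = 2.57 + log(0.391/0.0384) = 2.57 +1.008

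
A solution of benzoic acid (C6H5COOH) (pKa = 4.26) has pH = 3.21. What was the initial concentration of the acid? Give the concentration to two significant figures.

[H+] = 10^(-3.21) = 6.17 × 10^-4 M = x
Ka = 10^(−4.26) = 5.50 × 10^-5
Ka = x²/(C₀ − x) ⇒ C₀ = x + x²/Ka
C₀ = 6.17 × 10^-4 + (6.17 × 10^-4)²/(5.50 × 10^-5) = 7.54 × 10^-3 M

C₀ = 7.5 × 10^-3 M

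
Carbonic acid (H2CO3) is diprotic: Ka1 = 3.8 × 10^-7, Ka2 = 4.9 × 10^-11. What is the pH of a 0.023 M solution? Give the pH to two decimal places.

Since Ka1 ≫ Ka2, the first ionization dominates [H+].
Ka1 = x²/(0.023 − x) = 3.8 × 10^-7
x ≈ √(3.8 × 10^-7 × 0.023) = 9.35 × 10^-5 M
pH = −log(9.35 × 10^-5) = 4.03

pH = 4.03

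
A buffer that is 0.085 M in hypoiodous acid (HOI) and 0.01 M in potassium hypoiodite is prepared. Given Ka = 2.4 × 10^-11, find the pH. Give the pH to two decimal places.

pKa = −log(2.4 × 10^-11) = 10.620
pH = pKa + log([A⁻]/[HA]) = 10.620 + log(0.01/0.085)
pH = 10.620 + (-0.929) = 9.69

pH = 9.69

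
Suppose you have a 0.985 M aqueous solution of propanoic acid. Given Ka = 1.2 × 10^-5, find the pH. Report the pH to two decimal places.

CH3CH2COOH ⇌ CH3CH2COO- + H+
Ka = [H+]²/(0.985 − [H+]) = 1.2 × 10^-5
Assume [H+] ≪ 0.985: [H+] ≈ √(1.2 × 10^-5 × 0.985) = 3.44 × 10^-3 M
([H+]/C₀ = 0.35% < 5%, so the approximation holds.)
pH = −log(3.44 × 10^-3) = 2.46

pH = 2.46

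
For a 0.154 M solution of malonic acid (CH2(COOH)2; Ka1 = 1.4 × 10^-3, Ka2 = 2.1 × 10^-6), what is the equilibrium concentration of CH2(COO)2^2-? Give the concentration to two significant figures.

2.1 × 10^-6 M

First ionization gives [H+] ≈ [CH2(COOH)COO-] = 1.40 × 10^-2 M.
Second step: Ka2 = [H+][CH2(COO)2^2-]/[CH2(COOH)COO-] ≈ [CH2(COO)2^2-] (since [H+] ≈ [CH2(COOH)COO-]).
So [CH2(COO)2^2-] ≈ Ka2.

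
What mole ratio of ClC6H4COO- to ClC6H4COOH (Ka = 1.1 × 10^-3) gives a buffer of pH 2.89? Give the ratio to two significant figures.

ratio = 0.85

pKa = -log(1.1 × 10^-3) = 2.959
pH = pKa + log(r) ⇒ log(r) = 2.89 − 2.959 = -0.069
r = [ClC6H4COO-]/[ClC6H4COOH] = 10^(-0.069) = 0.853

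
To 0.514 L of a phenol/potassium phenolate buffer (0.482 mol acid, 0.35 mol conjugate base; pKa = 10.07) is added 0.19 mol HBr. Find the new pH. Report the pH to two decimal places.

pH = 9.45

After neutralization: n(C6H5OH) = 0.672 mol, n(C6H5O-) = 0.16 mol.
Henderson–Hasselbalch with mole ratio 0.16/0.672: pH = 10.07 + (-0.623)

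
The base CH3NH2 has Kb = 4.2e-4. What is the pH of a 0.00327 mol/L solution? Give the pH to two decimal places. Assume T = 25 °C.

CH3NH2 + H2O ⇌ CH3NH3+ + OH-
Let x = [OH-] at equilibrium. Kb = x²/(0.00327 − x).
x is not negligible relative to C₀; solve x² + 0.00042·x − 1.37e-06 = 0.
x = [−0.00042 + √(0.00042² + 5.49e-06)]/2 = 9.81 × 10^-4 M
pOH = 3.01, so pH = 14.00 − pOH = 10.99

pH = 10.99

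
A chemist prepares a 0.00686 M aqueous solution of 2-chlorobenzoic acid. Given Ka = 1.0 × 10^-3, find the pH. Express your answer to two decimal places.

pH = 2.66

ClC6H4COOH ⇌ ClC6H4COO- + H+
Ka = x²/(0.00686 − x) = 1.0 × 10^-3
Here C₀/Ka ≈ 6.86, so the small-x approximation fails. Use the quadratic:
x = (−Ka + √(Ka² + 4·Ka·C₀))/2 = 2.17 × 10^-3 M
pH = −log[H+] = −log(2.17 × 10^-3) = 2.66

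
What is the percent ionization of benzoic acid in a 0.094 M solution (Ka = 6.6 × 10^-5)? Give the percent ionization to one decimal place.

C6H5COOH ⇌ C6H5COO- + H+; let x = [H+] at equilibrium.
x ≈ √(Ka·C₀) = √(6.6 × 10^-5 × 0.094) = 2.49 × 10^-3 M
% ionization = x/C₀ × 100% = 2.49 × 10^-3/0.094 × 100% = 2.6%

2.6%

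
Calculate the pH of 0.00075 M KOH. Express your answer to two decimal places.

pH = 10.88

KOH is a strong base; [OH-] = 0.00075 M.
pOH = -log(0.00075) = 3.12
pH = 14.00 - 3.12 = 10.88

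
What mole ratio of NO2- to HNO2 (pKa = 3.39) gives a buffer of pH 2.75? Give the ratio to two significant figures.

ratio = 0.23

pH = pKa + log(r) ⇒ log(r) = 2.75 − 3.39 = -0.64
r = [NO2-]/[HNO2] = 10^(-0.64) = 0.229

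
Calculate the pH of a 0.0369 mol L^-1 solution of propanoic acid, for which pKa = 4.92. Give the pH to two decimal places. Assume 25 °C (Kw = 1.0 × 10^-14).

CH3CH2COOH ⇌ CH3CH2COO- + H+
Ka = 10^(−4.92) = 1.20 × 10^-5
From the ICE table, Ka = x²/(0.0369 − x) = 1.20 × 10^-5.
Since Ka ≪ C₀, x ≈ √(Ka·C₀) = 6.65 × 10^-4 M.
pH = −log[H+] = −log(6.65 × 10^-4) = 3.18

pH = 3.18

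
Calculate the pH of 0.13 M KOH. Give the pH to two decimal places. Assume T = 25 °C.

pH = 13.11

KOH is a strong base; [OH-] = 0.13 M.
pOH = -log(0.13) = 0.89
pH = 14.00 - 0.89 = 13.11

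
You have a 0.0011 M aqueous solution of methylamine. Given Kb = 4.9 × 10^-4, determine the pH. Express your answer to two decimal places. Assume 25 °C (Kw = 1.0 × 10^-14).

pH = 10.72

CH3NH2 + H2O ⇌ CH3NH3+ + OH-
From the ICE table, Kb = [OH-]²/(0.0011 − [OH-]) = 4.9 × 10^-4.
Here C₀/Kb ≈ 2.24, so the small-[OH-] approximation fails. Use the quadratic:
[OH-] = (−Kb + √(Kb² + 4·Kb·C₀))/2 = 5.29 × 10^-4 M
pOH = 3.28, so pH = 14.00 − pOH = 10.72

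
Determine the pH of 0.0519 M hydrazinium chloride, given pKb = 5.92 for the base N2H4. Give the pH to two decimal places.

pH = 4.68

N2H5+ is the conjugate acid of the weak base N2H4.
Kb = 10^(−5.92) = 1.20 × 10^-6
Ka = Kw/Kb = 1.0×10^-14 / 1.20 × 10^-6 = 8.33 × 10^-9
From the ICE table, Ka = x²/(0.0519 − x) = 8.33 × 10^-9.
Neglecting x in the denominator: x = √(8.33 × 10^-9 × 0.0519) = 2.08 × 10^-5 M
(x/C₀ = 0.04% < 5%, so the approximation holds.)
pH = −log(2.08 × 10^-5) = 4.68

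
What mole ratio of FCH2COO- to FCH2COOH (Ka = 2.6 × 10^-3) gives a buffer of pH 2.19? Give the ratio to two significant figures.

pKa = -log(2.6 × 10^-3) = 2.585
pH = pKa + log(r) ⇒ log(r) = 2.19 − 2.585 = -0.395
r = [FCH2COO-]/[FCH2COOH] = 10^(-0.395) = 0.403

ratio = 0.40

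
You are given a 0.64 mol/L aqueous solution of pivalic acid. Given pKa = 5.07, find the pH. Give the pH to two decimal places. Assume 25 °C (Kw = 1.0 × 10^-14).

(CH3)3CCOOH ⇌ (CH3)3CCOO- + H+
Ka = 10^(−5.07) = 8.51 × 10^-6
Let x = [H+] at equilibrium. Ka = x²/(0.64 − x).
Neglecting x in the denominator: x = √(8.51 × 10^-6 × 0.64) = 2.33 × 10^-3 M
Check: 0.36% ionized — well under 5%, approximation valid.
pH = −log[H+] = −log(2.33 × 10^-3) = 2.63

pH = 2.63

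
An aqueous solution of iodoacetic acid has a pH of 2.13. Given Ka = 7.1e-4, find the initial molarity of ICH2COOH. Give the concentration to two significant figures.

C₀ = 8.5 × 10^-2 M

[H+] = 10^(-2.13) = 7.41 × 10^-3 M = x
Ka = x²/(C₀ − x) ⇒ C₀ = x + x²/Ka
C₀ = 7.41 × 10^-3 + (7.41 × 10^-3)²/(7.1 × 10^-4) = 8.47 × 10^-2 M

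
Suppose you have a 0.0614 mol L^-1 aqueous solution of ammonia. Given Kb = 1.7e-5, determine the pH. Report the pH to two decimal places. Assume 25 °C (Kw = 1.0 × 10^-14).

NH3 + H2O ⇌ NH4+ + OH-
Let x = [OH-] at equilibrium. Kb = x²/(0.0614 − x).
Since Kb ≪ C₀, x ≈ √(Kb·C₀) = 1.02 × 10^-3 M.
Check: 1.7% ionized — well under 5%, approximation valid.
pOH = 2.99, so pH = 14.00 − pOH = 11.01

pH = 11.01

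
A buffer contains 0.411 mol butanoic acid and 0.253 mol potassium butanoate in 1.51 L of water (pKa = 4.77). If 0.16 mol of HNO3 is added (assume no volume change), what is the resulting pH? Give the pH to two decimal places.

After neutralization: n(CH3(CH2)2COOH) = 0.571 mol, n(CH3(CH2)2COO-) = 0.093 mol.
pH = pKa + log(n_CH3(CH2)2COO-/n_CH3(CH2)2COOH) = 4.77 + log(0.093/0.571) = 4.77 + (-0.788)

pH = 3.98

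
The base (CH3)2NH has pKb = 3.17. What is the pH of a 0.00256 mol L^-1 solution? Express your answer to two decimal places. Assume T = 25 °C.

(CH3)2NH + H2O ⇌ (CH3)2NH2+ + OH-
Kb = 10^(−3.17) = 6.76 × 10^-4
Kb = x²/(0.00256 − x) = 6.76 × 10^-4
Here C₀/Kb ≈ 3.79, so the small-x approximation fails. Use the quadratic:
x = (−Kb + √(Kb² + 4·Kb·C₀))/2 = 1.02 × 10^-3 M
pOH = 2.99, so pH = 14.00 − pOH = 11.01

pH = 11.01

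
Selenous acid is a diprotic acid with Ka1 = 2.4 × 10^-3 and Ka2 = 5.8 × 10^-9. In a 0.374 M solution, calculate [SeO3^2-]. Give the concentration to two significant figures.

5.8 × 10^-9 M

First ionization gives [H+] ≈ [HSeO3-] = 2.88 × 10^-2 M.
Second step: Ka2 = [H+][SeO3^2-]/[HSeO3-] ≈ [SeO3^2-] (since [H+] ≈ [HSeO3-]).
So [SeO3^2-] ≈ Ka2.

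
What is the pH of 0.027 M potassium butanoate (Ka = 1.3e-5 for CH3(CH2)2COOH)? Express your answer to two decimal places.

CH3(CH2)2COO- is the conjugate base of the weak acid CH3(CH2)2COOH.
Kb = Kw/Ka = 1.0×10^-14 / 1.3 × 10^-5 = 7.69 × 10^-10
From the ICE table, Kb = [OH-]²/(0.027 − [OH-]) = 7.69 × 10^-10.
Assume [OH-] ≪ 0.027: [OH-] ≈ √(7.69 × 10^-10 × 0.027) = 4.56 × 10^-6 M
([OH-]/C₀ = 0.017% < 5%, so the approximation holds.)
pOH = 5.34, so pH = 14.00 − pOH = 8.66

pH = 8.66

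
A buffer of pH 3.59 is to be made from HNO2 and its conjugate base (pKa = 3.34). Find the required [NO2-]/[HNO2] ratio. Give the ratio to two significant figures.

ratio = 1.8

pH = pKa + log(r) ⇒ log(r) = 3.59 − 3.34 = +0.25
r = [NO2-]/[HNO2] = 10^(+0.25) = 1.78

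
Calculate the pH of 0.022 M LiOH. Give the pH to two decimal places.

LiOH is a strong base; [OH-] = 0.022 M.
pOH = -log(0.022) = 1.66
pH = 14.00 - 1.66 = 12.34

pH = 12.34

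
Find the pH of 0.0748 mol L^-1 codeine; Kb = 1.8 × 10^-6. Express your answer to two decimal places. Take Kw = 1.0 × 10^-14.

pH = 10.56

C18H21NO3 + H2O ⇌ C18H22NO3+ + OH-
Let x = [OH-] at equilibrium. Kb = x²/(0.0748 − x).
Neglecting x in the denominator: x = √(1.8 × 10^-6 × 0.0748) = 3.67 × 10^-4 M
pOH = 3.44, so pH = 14.00 − pOH = 10.56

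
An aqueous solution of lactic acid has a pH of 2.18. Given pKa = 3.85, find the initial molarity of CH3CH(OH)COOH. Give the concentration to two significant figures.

[H+] = 10^(-2.18) = 6.61 × 10^-3 M = x
Ka = 10^(−3.85) = 1.41 × 10^-4
Ka = x²/(C₀ − x) ⇒ C₀ = x + x²/Ka
C₀ = 6.61 × 10^-3 + (6.61 × 10^-3)²/(1.41 × 10^-4) = 3.16 × 10^-1 M

C₀ = 3.2 × 10^-1 M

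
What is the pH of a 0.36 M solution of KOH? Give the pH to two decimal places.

KOH is a strong base; [OH-] = 0.36 M.
pOH = -log(0.36) = 0.44
pH = 14.00 - 0.44 = 13.56

pH = 13.56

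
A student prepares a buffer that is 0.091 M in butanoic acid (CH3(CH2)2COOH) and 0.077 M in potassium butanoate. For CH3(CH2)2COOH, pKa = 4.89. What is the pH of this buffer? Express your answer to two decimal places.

pH = 4.82

Using pH = pKa + log([base]/[acid]) with [base]/[acid] = 0.077/0.091:
pH = 4.89 + (-0.073) = 4.82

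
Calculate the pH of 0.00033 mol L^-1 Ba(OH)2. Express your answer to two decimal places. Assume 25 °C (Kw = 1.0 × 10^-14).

Ba(OH)2 is a strong base (each formula unit releases 2 OH-); [OH-] = 0.00066 M.
pOH = -log(0.00066) = 3.18
pH = 14.00 - 3.18 = 10.82

pH = 10.82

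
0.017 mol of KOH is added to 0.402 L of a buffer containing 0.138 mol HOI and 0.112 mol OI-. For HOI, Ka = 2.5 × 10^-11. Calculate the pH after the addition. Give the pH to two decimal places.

After neutralization: n(HOI) = 0.121 mol, n(OI-) = 0.129 mol.
pKa = −log(2.5 × 10^-11) = 10.602
Henderson–Hasselbalch with mole ratio 0.129/0.121: pH = 10.602 + (+0.028)

pH = 10.63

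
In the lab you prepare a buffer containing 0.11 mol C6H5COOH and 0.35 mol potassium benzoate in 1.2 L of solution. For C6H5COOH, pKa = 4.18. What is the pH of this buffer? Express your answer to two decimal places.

pH = 4.68

Using pH = pKa + log([base]/[acid]) with [base]/[acid] = 0.35/0.11:
pH = 4.18 + (+0.503) = 4.68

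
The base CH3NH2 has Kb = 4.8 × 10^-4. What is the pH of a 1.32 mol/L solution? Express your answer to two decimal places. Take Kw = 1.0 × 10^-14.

CH3NH2 + H2O ⇌ CH3NH3+ + OH-
From the ICE table, Kb = x²/(1.32 − x) = 4.8 × 10^-4.
Assume x ≪ 1.32: x ≈ √(4.8 × 10^-4 × 1.32) = 2.52 × 10^-2 M
pOH = −log(2.52 × 10^-2) = 1.60; pH = 14.00 − 1.60 = 12.40

pH = 12.40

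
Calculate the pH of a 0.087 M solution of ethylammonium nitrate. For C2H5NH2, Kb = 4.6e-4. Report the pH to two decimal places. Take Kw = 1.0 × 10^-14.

C2H5NH3+ is the conjugate acid of the weak base C2H5NH2.
Ka = Kw/Kb = 1.0×10^-14 / 4.6 × 10^-4 = 2.17 × 10^-11
Ka = x²/(0.087 − x) = 2.17 × 10^-11
Assume x ≪ 0.087: x ≈ √(2.17 × 10^-11 × 0.087) = 1.37 × 10^-6 M
Check: 0.0016% ionized — well under 5%, approximation valid.
pH = −log(1.37 × 10^-6) = 5.86

pH = 5.86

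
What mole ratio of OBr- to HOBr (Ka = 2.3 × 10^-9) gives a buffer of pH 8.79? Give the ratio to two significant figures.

pKa = -log(2.3 × 10^-9) = 8.638
pH = pKa + log(r) ⇒ log(r) = 8.79 − 8.638 = +0.152
r = [OBr-]/[HOBr] = 10^(+0.152) = 1.42

ratio = 1.4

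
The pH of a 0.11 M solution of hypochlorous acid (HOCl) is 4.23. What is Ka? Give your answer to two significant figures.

Ka = 3.2 × 10^-8

[H+] = 10^(-4.23) = 5.89 × 10^-5 M
At equilibrium [HA] = 0.11 − 5.89 × 10^-5 = 1.10 × 10^-1 M
Ka = [H+][A-]/[HA] = (5.89 × 10^-5)² / 1.10 × 10^-1 = 3.2 × 10^-8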